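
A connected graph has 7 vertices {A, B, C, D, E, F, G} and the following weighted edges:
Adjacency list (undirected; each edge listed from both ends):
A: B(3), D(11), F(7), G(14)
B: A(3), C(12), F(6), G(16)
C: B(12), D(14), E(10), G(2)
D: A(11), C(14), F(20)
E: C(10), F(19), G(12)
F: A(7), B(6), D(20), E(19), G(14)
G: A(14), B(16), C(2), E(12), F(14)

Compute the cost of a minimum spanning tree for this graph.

Sort edges by weight, then run Kruskal:
C-G (2): add. Components now {A} {B} {C,G} {D} {E} {F}
A-B (3): add. Components now {A,B} {C,G} {D} {E} {F}
B-F (6): add. Components now {A,B,F} {C,G} {D} {E}
A-F (7): skip — A and F already connected.
C-E (10): add. Components now {A,B,F} {C,E,G} {D}
A-D (11): add. Components now {A,B,D,F} {C,E,G}
B-C (12): add. Components now {A,B,C,D,E,F,G}
MST edges: C-G, A-B, B-F, C-E, A-D, B-C; total weight 2+3+6+10+11+12 = 44.

44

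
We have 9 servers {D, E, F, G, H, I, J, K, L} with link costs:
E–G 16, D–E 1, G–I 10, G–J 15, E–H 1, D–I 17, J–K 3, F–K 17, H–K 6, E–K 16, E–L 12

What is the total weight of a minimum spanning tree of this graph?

Sort edges by weight, then run Kruskal:
D–E (1): add — endpoints in different components.
E–H (1): add — endpoints in different components.
J–K (3): add — endpoints in different components.
H–K (6): add — endpoints in different components.
G–I (10): add — endpoints in different components.
E–L (12): add — endpoints in different components.
G–J (15): add — endpoints in different components.
E–G (16): skip — E and G already connected.
E–K (16): skip — E and K already connected.
D–I (17): skip — D and I already connected.
F–K (17): add — endpoints in different components.
MST edges: D–E, E–H, J–K, H–K, G–I, E–L, G–J, F–K; total weight 1+1+3+6+10+12+15+17 = 65.

65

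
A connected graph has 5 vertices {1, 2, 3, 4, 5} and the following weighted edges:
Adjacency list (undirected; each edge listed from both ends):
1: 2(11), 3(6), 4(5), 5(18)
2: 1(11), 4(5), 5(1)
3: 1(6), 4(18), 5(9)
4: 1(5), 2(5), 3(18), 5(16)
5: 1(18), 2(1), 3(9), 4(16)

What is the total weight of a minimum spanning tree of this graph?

17

Grow the tree from 1 using Prim:
Step 1: frontier [1-4 5, 1-3 6, 1-2 11, 1-5 18] → take 1-4 (5); add 4.
Step 2: frontier [1-3 6, 1-2 11, 1-5 18, 2-4 5, 4-5 16, 3-4 18] → take 2-4 (5); add 2.
Step 3: frontier [1-3 6, 1-5 18, 2-5 1, 4-5 16, 3-4 18] → take 2-5 (1); add 5.
Step 4: frontier [1-3 6, 3-4 18, 3-5 9] → take 1-3 (6); add 3.
MST edges: 1-4, 2-4, 2-5, 1-3; total weight 5+5+1+6 = 17.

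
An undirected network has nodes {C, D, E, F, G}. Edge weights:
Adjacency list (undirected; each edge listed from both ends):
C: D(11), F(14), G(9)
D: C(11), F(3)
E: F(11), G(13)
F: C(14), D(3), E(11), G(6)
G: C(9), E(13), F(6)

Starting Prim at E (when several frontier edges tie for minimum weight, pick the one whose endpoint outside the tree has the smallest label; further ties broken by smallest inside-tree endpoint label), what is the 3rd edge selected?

F-G

Grow the tree from E using Prim:
Step 1: cheapest edge leaving the tree is E-F (11); add F.
Step 2: cheapest edge leaving the tree is D-F (3); add D.
Step 3: cheapest edge leaving the tree is F-G (6); add G.
Step 4: cheapest edge leaving the tree is C-G (9); add C.
The 3rd edge added is F-G.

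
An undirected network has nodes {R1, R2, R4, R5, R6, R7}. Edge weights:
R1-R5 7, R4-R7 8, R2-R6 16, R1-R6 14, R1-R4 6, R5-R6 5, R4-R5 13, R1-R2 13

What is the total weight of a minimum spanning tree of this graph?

39

Kruskal: consider edges lightest-first.
R5-R6 (5): add. Components now {R7} {R4} {R5,R6} {R2} {R1}
R1-R4 (6): add. Components now {R7} {R1,R4} {R5,R6} {R2}
R1-R5 (7): add. Components now {R7} {R1,R4,R5,R6} {R2}
R4-R7 (8): add. Components now {R1,R4,R5,R6,R7} {R2}
R1-R2 (13): add. Components now {R1,R2,R4,R5,R6,R7}
MST edges: R5-R6, R1-R4, R1-R5, R4-R7, R1-R2; total weight 5+6+7+8+13 = 39.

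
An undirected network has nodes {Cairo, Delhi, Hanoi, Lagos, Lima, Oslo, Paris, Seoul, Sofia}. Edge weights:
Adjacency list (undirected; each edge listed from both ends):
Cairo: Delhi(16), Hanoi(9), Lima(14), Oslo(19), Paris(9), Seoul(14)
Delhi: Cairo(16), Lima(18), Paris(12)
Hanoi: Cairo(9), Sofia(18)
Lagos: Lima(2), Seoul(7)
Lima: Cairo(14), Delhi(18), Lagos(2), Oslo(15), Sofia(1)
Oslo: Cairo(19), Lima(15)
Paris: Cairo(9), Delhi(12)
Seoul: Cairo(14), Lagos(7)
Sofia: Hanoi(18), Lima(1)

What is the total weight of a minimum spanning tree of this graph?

69

Prim's algorithm from Delhi:
Step 1: frontier [Delhi-Paris 12, Cairo-Delhi 16, Delhi-Lima 18] → take Delhi-Paris (12); add Paris.
Step 2: frontier [Cairo-Delhi 16, Delhi-Lima 18, Cairo-Paris 9] → take Cairo-Paris (9); add Cairo.
Step 3: frontier [Cairo-Hanoi 9, Cairo-Lima 14, Cairo-Seoul 14, Cairo-Oslo 19, Delhi-Lima 18] → take Cairo-Hanoi (9); add Hanoi.
Step 4: frontier [Cairo-Lima 14, Cairo-Seoul 14, Cairo-Oslo 19, Delhi-Lima 18, Hanoi-Sofia 18] → take Cairo-Lima (14); add Lima.
Step 5: frontier [Cairo-Seoul 14, Cairo-Oslo 19, Hanoi-Sofia 18, Lima-Sofia 1, Lagos-Lima 2, Lima-Oslo 15] → take Lima-Sofia (1); add Sofia.
Step 6: frontier [Cairo-Seoul 14, Cairo-Oslo 19, Lagos-Lima 2, Lima-Oslo 15] → take Lagos-Lima (2); add Lagos.
Step 7: frontier [Cairo-Seoul 14, Cairo-Oslo 19, Lagos-Seoul 7, Lima-Oslo 15] → take Lagos-Seoul (7); add Seoul.
Step 8: frontier [Cairo-Oslo 19, Lima-Oslo 15] → take Lima-Oslo (15); add Oslo.
MST edges: Delhi-Paris, Cairo-Paris, Cairo-Hanoi, Cairo-Lima, Lima-Sofia, Lagos-Lima, Lagos-Seoul, Lima-Oslo; total weight 12+9+9+14+1+2+7+15 = 69.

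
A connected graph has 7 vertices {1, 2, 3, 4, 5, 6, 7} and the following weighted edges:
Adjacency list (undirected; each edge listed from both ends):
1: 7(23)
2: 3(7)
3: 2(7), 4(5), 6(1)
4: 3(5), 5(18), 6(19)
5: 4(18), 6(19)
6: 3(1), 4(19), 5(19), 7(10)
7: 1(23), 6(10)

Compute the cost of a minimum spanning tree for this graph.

Grow the tree from 3 using Prim:
Step 1: cheapest edge leaving the tree is 3–6 (1); add 6.
Step 2: cheapest edge leaving the tree is 3–4 (5); add 4.
Step 3: cheapest edge leaving the tree is 2–3 (7); add 2.
Step 4: cheapest edge leaving the tree is 6–7 (10); add 7.
Step 5: cheapest edge leaving the tree is 4–5 (18); add 5.
Step 6: cheapest edge leaving the tree is 1–7 (23); add 1.
MST edges: 3–6, 3–4, 2–3, 6–7, 4–5, 1–7; total weight 1+5+7+10+18+23 = 64.

64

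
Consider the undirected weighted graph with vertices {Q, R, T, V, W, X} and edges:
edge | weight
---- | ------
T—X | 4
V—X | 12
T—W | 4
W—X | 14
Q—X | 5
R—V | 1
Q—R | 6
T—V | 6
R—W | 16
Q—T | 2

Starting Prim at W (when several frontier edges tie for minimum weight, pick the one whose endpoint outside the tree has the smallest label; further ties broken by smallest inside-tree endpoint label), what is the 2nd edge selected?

Q-T

Prim, starting at W.
Step 1: cheapest edge leaving the tree is T—W (4); add T.
Step 2: cheapest edge leaving the tree is Q—T (2); add Q.
Step 3: cheapest edge leaving the tree is T—X (4); add X.
Step 4: cheapest edge leaving the tree is Q—R (6); add R.
Step 5: cheapest edge leaving the tree is R—V (1); add V.
The 2nd edge added is Q—T.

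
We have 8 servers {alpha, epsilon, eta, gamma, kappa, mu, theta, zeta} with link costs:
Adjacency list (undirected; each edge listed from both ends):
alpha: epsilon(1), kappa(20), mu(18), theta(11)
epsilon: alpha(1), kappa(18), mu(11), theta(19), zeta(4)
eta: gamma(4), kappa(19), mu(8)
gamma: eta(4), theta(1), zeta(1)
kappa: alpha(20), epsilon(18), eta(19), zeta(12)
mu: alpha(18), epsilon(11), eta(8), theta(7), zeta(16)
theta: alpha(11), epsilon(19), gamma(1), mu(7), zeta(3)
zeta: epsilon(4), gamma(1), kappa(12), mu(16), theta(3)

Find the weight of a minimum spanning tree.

Prim, starting at gamma.
Step 1: cheapest edge leaving the tree is gamma—theta (1); add theta.
Step 2: cheapest edge leaving the tree is gamma—zeta (1); add zeta.
Step 3: cheapest edge leaving the tree is epsilon—zeta (4); add epsilon.
Step 4: cheapest edge leaving the tree is alpha—epsilon (1); add alpha.
Step 5: cheapest edge leaving the tree is eta—gamma (4); add eta.
Step 6: cheapest edge leaving the tree is mu—theta (7); add mu.
Step 7: cheapest edge leaving the tree is kappa—zeta (12); add kappa.
MST edges: gamma—theta, gamma—zeta, epsilon—zeta, alpha—epsilon, eta—gamma, mu—theta, kappa—zeta; total weight 1+1+4+1+4+7+12 = 30.

30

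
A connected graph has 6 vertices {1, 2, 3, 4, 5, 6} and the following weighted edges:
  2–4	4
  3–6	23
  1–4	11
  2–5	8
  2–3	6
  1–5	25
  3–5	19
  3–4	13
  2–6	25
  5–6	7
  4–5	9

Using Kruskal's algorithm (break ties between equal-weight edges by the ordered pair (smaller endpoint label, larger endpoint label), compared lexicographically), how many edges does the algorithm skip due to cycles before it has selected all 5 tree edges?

1

Kruskal's algorithm — process edges by increasing weight (ties by edge label):
2–4 (4): add. Components now {1} {2,4} {3} {5} {6}
2–3 (6): add. Components now {1} {2,3,4} {5} {6}
5–6 (7): add. Components now {1} {2,3,4} {5,6}
2–5 (8): add. Components now {1} {2,3,4,5,6}
4–5 (9): skip — 4 and 5 already connected.
1–4 (11): add. Components now {1,2,3,4,5,6}
Edges rejected before the tree was complete: 1.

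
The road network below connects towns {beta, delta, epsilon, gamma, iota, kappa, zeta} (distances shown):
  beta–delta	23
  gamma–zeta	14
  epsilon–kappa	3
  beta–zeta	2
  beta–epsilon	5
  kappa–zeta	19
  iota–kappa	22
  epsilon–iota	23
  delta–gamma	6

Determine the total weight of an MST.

Kruskal: consider edges lightest-first.
beta–zeta (2): add. Components now {epsilon} {gamma} {beta,zeta} {kappa} {iota} {delta}
epsilon–kappa (3): add. Components now {epsilon,kappa} {gamma} {beta,zeta} {iota} {delta}
beta–epsilon (5): add. Components now {beta,epsilon,kappa,zeta} {gamma} {iota} {delta}
delta–gamma (6): add. Components now {beta,epsilon,kappa,zeta} {delta,gamma} {iota}
gamma–zeta (14): add. Components now {beta,delta,epsilon,gamma,kappa,zeta} {iota}
kappa–zeta (19): skip — kappa and zeta already connected.
iota–kappa (22): add. Components now {beta,delta,epsilon,gamma,iota,kappa,zeta}
MST edges: beta–zeta, epsilon–kappa, beta–epsilon, delta–gamma, gamma–zeta, iota–kappa; total weight 2+3+5+6+14+22 = 52.

52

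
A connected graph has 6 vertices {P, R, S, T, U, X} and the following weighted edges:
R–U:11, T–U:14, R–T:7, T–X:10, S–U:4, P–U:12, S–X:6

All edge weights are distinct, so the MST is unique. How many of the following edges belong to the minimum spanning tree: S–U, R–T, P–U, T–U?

3

Kruskal's algorithm — process edges by increasing weight (ties by edge label):
S–U (4): add — endpoints in different components.
S–X (6): add — endpoints in different components.
R–T (7): add — endpoints in different components.
T–X (10): add — endpoints in different components.
R–U (11): skip — R and U already connected.
P–U (12): add — endpoints in different components.
MST edge set: {S–U, S–X, R–T, T–X, P–U}.
Of the listed edges, {S–U, R–T, P–U} are in the MST → 3.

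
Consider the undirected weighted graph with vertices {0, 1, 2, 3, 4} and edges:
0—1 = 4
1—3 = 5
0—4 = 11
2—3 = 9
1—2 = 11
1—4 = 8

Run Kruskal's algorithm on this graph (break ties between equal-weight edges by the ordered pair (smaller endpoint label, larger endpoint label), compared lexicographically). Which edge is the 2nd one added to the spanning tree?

1-3

Kruskal's algorithm — process edges by increasing weight (ties by edge label):
0—1 (4): add. Components now {0,1} {2} {3} {4}
1—3 (5): add. Components now {0,1,3} {2} {4}
1—4 (8): add. Components now {0,1,3,4} {2}
2—3 (9): add. Components now {0,1,2,3,4}
The 2nd edge added is 1—3.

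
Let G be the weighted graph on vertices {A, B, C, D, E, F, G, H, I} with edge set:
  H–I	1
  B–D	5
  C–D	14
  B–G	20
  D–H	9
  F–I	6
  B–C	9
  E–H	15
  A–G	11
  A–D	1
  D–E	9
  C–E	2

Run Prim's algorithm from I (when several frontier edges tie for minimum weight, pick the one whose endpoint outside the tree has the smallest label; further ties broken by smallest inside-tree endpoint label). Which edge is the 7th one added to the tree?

Grow the tree from I using Prim:
Step 1: frontier [H–I 1, F–I 6] → take H–I (1); add H.
Step 2: frontier [D–H 9, E–H 15, F–I 6] → take F–I (6); add F.
Step 3: frontier [D–H 9, E–H 15] → take D–H (9); add D.
Step 4: frontier [A–D 1, B–D 5, D–E 9, C–D 14, E–H 15] → take A–D (1); add A.
Step 5: frontier [A–G 11, B–D 5, D–E 9, C–D 14, E–H 15] → take B–D (5); add B.
Step 6: frontier [A–G 11, B–C 9, B–G 20, D–E 9, C–D 14, E–H 15] → take B–C (9); add C.
Step 7: frontier [A–G 11, B–G 20, C–E 2, D–E 9, E–H 15] → take C–E (2); add E.
Step 8: frontier [A–G 11, B–G 20] → take A–G (11); add G.
The 7th edge added is C–E.

C-E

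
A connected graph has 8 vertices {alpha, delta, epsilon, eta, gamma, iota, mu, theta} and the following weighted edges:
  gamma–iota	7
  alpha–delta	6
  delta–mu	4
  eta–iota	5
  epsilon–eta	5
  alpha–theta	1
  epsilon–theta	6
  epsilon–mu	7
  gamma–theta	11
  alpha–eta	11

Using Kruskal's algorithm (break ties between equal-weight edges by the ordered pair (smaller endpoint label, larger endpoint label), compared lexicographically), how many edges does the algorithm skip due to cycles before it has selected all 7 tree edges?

Kruskal's algorithm — process edges by increasing weight (ties by edge label):
alpha–theta (1): add — endpoints in different components.
delta–mu (4): add — endpoints in different components.
epsilon–eta (5): add — endpoints in different components.
eta–iota (5): add — endpoints in different components.
alpha–delta (6): add — endpoints in different components.
epsilon–theta (6): add — endpoints in different components.
epsilon–mu (7): skip — epsilon and mu already connected.
gamma–iota (7): add — endpoints in different components.
Edges rejected before the tree was complete: 1.

1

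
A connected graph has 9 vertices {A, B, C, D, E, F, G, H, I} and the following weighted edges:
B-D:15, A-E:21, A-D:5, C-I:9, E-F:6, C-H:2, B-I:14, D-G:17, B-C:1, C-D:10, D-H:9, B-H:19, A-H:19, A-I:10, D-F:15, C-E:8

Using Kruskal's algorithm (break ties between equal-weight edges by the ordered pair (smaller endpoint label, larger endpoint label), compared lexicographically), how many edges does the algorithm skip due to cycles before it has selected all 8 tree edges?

5

Sort edges by weight, then run Kruskal:
B-C (1): add — endpoints in different components.
C-H (2): add — endpoints in different components.
A-D (5): add — endpoints in different components.
E-F (6): add — endpoints in different components.
C-E (8): add — endpoints in different components.
C-I (9): add — endpoints in different components.
D-H (9): add — endpoints in different components.
A-I (10): skip — A and I already connected.
C-D (10): skip — C and D already connected.
B-I (14): skip — B and I already connected.
B-D (15): skip — B and D already connected.
D-F (15): skip — D and F already connected.
D-G (17): add — endpoints in different components.
Edges rejected before the tree was complete: 5.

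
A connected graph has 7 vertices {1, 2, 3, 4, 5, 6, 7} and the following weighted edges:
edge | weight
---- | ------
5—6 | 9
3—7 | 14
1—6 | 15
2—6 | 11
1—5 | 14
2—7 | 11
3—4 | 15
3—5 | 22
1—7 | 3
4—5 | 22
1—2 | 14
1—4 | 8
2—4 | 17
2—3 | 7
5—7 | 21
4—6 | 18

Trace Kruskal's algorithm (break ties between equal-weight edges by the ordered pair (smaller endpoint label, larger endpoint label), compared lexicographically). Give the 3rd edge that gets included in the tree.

1-4

Kruskal: consider edges lightest-first.
1—7 (3): add. Components now {1,7} {2} {3} {4} {5} {6}
2—3 (7): add. Components now {1,7} {2,3} {4} {5} {6}
1—4 (8): add. Components now {1,4,7} {2,3} {5} {6}
5—6 (9): add. Components now {1,4,7} {2,3} {5,6}
2—6 (11): add. Components now {1,4,7} {2,3,5,6}
2—7 (11): add. Components now {1,2,3,4,5,6,7}
The 3rd edge added is 1—4.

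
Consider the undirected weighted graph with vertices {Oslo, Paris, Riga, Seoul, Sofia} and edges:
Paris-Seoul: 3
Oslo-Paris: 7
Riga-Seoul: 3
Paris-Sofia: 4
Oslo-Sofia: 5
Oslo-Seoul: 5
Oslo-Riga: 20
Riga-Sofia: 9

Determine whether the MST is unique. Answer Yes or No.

Sort edges by weight, then run Kruskal:
Paris-Seoul (3): add — endpoints in different components.
Riga-Seoul (3): add — endpoints in different components.
Paris-Sofia (4): add — endpoints in different components.
Oslo-Seoul (5): add — endpoints in different components.
Non-tree edge Oslo-Sofia has weight 5, equal to the heaviest edge on its tree cycle — swapping gives another MST of the same weight. Not unique.

No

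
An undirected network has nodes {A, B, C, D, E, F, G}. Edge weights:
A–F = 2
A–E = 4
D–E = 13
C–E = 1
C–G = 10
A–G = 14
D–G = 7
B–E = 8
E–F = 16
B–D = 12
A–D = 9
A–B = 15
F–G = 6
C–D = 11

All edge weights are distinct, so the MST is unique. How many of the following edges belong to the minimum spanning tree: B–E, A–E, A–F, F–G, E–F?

Kruskal: consider edges lightest-first.
C–E (1): add — endpoints in different components.
A–F (2): add — endpoints in different components.
A–E (4): add — endpoints in different components.
F–G (6): add — endpoints in different components.
D–G (7): add — endpoints in different components.
B–E (8): add — endpoints in different components.
MST edge set: {C–E, A–F, A–E, F–G, D–G, B–E}.
Of the listed edges, {B–E, A–E, A–F, F–G} are in the MST → 4.

4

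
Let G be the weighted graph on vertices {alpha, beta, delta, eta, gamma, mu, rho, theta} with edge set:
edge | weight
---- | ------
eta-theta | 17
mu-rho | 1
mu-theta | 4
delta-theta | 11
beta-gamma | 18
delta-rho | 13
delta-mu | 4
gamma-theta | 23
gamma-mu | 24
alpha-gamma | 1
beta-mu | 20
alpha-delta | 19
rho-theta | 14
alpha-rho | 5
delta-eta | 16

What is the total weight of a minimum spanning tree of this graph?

49

Prim's algorithm from beta:
Step 1: cheapest edge leaving the tree is beta-gamma (18); add gamma.
Step 2: cheapest edge leaving the tree is alpha-gamma (1); add alpha.
Step 3: cheapest edge leaving the tree is alpha-rho (5); add rho.
Step 4: cheapest edge leaving the tree is mu-rho (1); add mu.
Step 5: cheapest edge leaving the tree is delta-mu (4); add delta.
Step 6: cheapest edge leaving the tree is mu-theta (4); add theta.
Step 7: cheapest edge leaving the tree is delta-eta (16); add eta.
MST edges: beta-gamma, alpha-gamma, alpha-rho, mu-rho, delta-mu, mu-theta, delta-eta; total weight 18+1+5+1+4+4+16 = 49.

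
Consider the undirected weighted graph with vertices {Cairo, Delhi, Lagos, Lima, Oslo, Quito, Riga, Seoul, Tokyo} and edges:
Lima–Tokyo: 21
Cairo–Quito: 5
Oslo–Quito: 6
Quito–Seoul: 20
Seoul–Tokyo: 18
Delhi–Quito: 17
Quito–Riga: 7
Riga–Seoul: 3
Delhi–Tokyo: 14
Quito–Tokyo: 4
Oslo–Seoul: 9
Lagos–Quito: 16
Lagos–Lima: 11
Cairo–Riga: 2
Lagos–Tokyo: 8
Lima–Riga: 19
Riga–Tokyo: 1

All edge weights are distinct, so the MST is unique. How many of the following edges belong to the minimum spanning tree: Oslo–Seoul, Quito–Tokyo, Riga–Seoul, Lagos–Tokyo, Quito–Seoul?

3

Kruskal's algorithm — process edges by increasing weight (ties by edge label):
Riga–Tokyo (1): add — endpoints in different components.
Cairo–Riga (2): add — endpoints in different components.
Riga–Seoul (3): add — endpoints in different components.
Quito–Tokyo (4): add — endpoints in different components.
Cairo–Quito (5): skip — Quito and Cairo already connected.
Oslo–Quito (6): add — endpoints in different components.
Quito–Riga (7): skip — Quito and Riga already connected.
Lagos–Tokyo (8): add — endpoints in different components.
Oslo–Seoul (9): skip — Seoul and Oslo already connected.
Lagos–Lima (11): add — endpoints in different components.
Delhi–Tokyo (14): add — endpoints in different components.
MST edge set: {Riga–Tokyo, Cairo–Riga, Riga–Seoul, Quito–Tokyo, Oslo–Quito, Lagos–Tokyo, Lagos–Lima, Delhi–Tokyo}.
Of the listed edges, {Quito–Tokyo, Riga–Seoul, Lagos–Tokyo} are in the MST → 3.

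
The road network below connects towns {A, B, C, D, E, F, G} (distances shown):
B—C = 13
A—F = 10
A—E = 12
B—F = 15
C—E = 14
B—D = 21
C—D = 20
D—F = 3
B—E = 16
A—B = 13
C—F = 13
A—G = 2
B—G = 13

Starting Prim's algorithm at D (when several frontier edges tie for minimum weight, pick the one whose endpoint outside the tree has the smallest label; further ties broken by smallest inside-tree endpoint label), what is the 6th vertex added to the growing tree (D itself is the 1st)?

Prim, starting at D.
Step 1: frontier [D—F 3, C—D 20, B—D 21] → take D—F (3); add F.
Step 2: frontier [C—D 20, B—D 21, A—F 10, C—F 13, B—F 15] → take A—F (10); add A.
Step 3: frontier [A—G 2, A—E 12, A—B 13, C—D 20, B—D 21, C—F 13, B—F 15] → take A—G (2); add G.
Step 4: frontier [A—E 12, A—B 13, C—D 20, B—D 21, C—F 13, B—F 15, B—G 13] → take A—E (12); add E.
Step 5: frontier [A—B 13, C—D 20, B—D 21, C—E 14, B—E 16, C—F 13, B—F 15, B—G 13] → take A—B (13); add B.
Step 6: frontier [B—C 13, C—D 20, C—E 14, C—F 13] → take B—C (13); add C.
Vertex order: D, F, A, G, E, B, C. The 6th vertex is B.

B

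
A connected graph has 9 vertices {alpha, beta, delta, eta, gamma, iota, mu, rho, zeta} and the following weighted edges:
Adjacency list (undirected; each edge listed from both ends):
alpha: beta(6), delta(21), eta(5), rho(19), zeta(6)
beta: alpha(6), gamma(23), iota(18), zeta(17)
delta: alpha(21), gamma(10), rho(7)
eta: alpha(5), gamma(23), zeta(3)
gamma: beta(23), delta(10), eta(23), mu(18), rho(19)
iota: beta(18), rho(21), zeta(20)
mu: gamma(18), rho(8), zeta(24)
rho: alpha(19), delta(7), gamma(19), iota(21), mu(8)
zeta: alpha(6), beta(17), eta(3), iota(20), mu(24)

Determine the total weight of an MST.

Sort edges by weight, then run Kruskal:
eta–zeta (3): add — endpoints in different components.
alpha–eta (5): add — endpoints in different components.
alpha–beta (6): add — endpoints in different components.
alpha–zeta (6): skip — zeta and alpha already connected.
delta–rho (7): add — endpoints in different components.
mu–rho (8): add — endpoints in different components.
delta–gamma (10): add — endpoints in different components.
beta–zeta (17): skip — beta and zeta already connected.
beta–iota (18): add — endpoints in different components.
gamma–mu (18): skip — mu and gamma already connected.
alpha–rho (19): add — endpoints in different components.
MST edges: eta–zeta, alpha–eta, alpha–beta, delta–rho, mu–rho, delta–gamma, beta–iota, alpha–rho; total weight 3+5+6+7+8+10+18+19 = 76.

76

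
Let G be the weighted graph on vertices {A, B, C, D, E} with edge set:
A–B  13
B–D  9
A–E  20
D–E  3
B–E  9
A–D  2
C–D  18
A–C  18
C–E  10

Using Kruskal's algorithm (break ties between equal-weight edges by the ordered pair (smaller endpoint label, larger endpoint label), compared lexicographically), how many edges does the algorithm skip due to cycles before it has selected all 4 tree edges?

1

Kruskal: consider edges lightest-first.
A–D (2): add — endpoints in different components.
D–E (3): add — endpoints in different components.
B–D (9): add — endpoints in different components.
B–E (9): skip — B and E already connected.
C–E (10): add — endpoints in different components.
Edges rejected before the tree was complete: 1.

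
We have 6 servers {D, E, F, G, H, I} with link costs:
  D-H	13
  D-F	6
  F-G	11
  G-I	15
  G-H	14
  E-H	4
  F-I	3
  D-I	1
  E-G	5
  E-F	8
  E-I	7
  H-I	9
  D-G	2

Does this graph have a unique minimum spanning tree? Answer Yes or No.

Yes

Kruskal's algorithm — process edges by increasing weight (ties by edge label):
D-I (1): add — endpoints in different components.
D-G (2): add — endpoints in different components.
F-I (3): add — endpoints in different components.
E-H (4): add — endpoints in different components.
E-G (5): add — endpoints in different components.
Every non-tree edge has weight strictly greater than the heaviest edge on the tree path between its endpoints, so the MST is unique.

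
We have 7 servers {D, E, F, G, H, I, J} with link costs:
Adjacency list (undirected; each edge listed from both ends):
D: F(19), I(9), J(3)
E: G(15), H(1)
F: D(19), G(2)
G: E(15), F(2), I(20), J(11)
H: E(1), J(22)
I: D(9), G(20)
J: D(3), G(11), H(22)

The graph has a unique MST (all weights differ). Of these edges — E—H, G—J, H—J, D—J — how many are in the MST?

3

Kruskal's algorithm — process edges by increasing weight (ties by edge label):
E—H (1): add — endpoints in different components.
F—G (2): add — endpoints in different components.
D—J (3): add — endpoints in different components.
D—I (9): add — endpoints in different components.
G—J (11): add — endpoints in different components.
E—G (15): add — endpoints in different components.
MST edge set: {E—H, F—G, D—J, D—I, G—J, E—G}.
Of the listed edges, {E—H, G—J, D—J} are in the MST → 3.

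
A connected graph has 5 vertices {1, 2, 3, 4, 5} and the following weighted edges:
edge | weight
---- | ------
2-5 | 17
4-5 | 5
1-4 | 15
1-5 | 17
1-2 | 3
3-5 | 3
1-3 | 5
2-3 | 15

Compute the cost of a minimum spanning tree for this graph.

16

Prim, starting at 3.
Step 1: cheapest edge leaving the tree is 3-5 (3); add 5.
Step 2: cheapest edge leaving the tree is 1-3 (5); add 1.
Step 3: cheapest edge leaving the tree is 1-2 (3); add 2.
Step 4: cheapest edge leaving the tree is 4-5 (5); add 4.
MST edges: 3-5, 1-3, 1-2, 4-5; total weight 3+5+3+5 = 16.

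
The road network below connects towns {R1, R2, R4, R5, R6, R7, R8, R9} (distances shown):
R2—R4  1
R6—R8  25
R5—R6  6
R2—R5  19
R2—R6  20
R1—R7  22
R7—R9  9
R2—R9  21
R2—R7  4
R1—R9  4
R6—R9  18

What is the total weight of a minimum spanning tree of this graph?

Sort edges by weight, then run Kruskal:
R2—R4 (1): add — endpoints in different components.
R1—R9 (4): add — endpoints in different components.
R2—R7 (4): add — endpoints in different components.
R5—R6 (6): add — endpoints in different components.
R7—R9 (9): add — endpoints in different components.
R6—R9 (18): add — endpoints in different components.
R2—R5 (19): skip — R2 and R5 already connected.
R2—R6 (20): skip — R6 and R2 already connected.
R2—R9 (21): skip — R2 and R9 already connected.
R1—R7 (22): skip — R7 and R1 already connected.
R6—R8 (25): add — endpoints in different components.
MST edges: R2—R4, R1—R9, R2—R7, R5—R6, R7—R9, R6—R9, R6—R8; total weight 1+4+4+6+9+18+25 = 67.

67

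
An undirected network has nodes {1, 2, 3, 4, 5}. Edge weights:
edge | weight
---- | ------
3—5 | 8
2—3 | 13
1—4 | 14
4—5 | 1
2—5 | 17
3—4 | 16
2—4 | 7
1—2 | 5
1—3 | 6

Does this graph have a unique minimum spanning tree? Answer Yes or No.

Sort edges by weight, then run Kruskal:
4—5 (1): add — endpoints in different components.
1—2 (5): add — endpoints in different components.
1—3 (6): add — endpoints in different components.
2—4 (7): add — endpoints in different components.
Every non-tree edge has weight strictly greater than the heaviest edge on the tree path between its endpoints, so the MST is unique.

Yes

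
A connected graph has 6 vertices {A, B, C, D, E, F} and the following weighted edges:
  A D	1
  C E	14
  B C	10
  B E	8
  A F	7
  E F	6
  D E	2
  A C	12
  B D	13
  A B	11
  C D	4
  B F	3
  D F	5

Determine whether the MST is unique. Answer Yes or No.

Sort edges by weight, then run Kruskal:
A D (1): add — endpoints in different components.
D E (2): add — endpoints in different components.
B F (3): add — endpoints in different components.
C D (4): add — endpoints in different components.
D F (5): add — endpoints in different components.
Every non-tree edge has weight strictly greater than the heaviest edge on the tree path between its endpoints, so the MST is unique.

Yes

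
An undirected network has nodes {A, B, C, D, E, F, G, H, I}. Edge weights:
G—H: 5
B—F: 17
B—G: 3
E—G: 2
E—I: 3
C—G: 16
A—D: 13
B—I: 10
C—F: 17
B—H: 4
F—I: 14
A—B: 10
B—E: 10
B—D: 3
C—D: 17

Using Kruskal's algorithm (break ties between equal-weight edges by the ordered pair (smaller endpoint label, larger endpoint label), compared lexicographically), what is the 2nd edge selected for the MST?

B-D

Kruskal: consider edges lightest-first.
E—G (2): add — endpoints in different components.
B—D (3): add — endpoints in different components.
B—G (3): add — endpoints in different components.
E—I (3): add — endpoints in different components.
B—H (4): add — endpoints in different components.
G—H (5): skip — G and H already connected.
A—B (10): add — endpoints in different components.
B—E (10): skip — B and E already connected.
B—I (10): skip — B and I already connected.
A—D (13): skip — A and D already connected.
F—I (14): add — endpoints in different components.
C—G (16): add — endpoints in different components.
The 2nd edge added is B—D.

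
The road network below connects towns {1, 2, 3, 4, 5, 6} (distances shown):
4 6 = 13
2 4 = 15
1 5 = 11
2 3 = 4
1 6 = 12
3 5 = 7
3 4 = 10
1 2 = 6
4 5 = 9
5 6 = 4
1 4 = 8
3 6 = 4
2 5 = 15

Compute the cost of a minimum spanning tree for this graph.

26

Kruskal: consider edges lightest-first.
2 3 (4): add — endpoints in different components.
3 6 (4): add — endpoints in different components.
5 6 (4): add — endpoints in different components.
1 2 (6): add — endpoints in different components.
3 5 (7): skip — 3 and 5 already connected.
1 4 (8): add — endpoints in different components.
MST edges: 2 3, 3 6, 5 6, 1 2, 1 4; total weight 4+4+4+6+8 = 26.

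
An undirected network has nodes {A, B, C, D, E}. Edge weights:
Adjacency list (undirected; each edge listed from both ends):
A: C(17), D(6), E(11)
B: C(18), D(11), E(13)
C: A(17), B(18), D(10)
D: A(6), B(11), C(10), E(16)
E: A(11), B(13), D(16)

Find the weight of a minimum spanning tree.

38

Kruskal: consider edges lightest-first.
A–D (6): add. Components now {A,D} {B} {C} {E}
C–D (10): add. Components now {A,C,D} {B} {E}
A–E (11): add. Components now {A,C,D,E} {B}
B–D (11): add. Components now {A,B,C,D,E}
MST edges: A–D, C–D, A–E, B–D; total weight 6+10+11+11 = 38.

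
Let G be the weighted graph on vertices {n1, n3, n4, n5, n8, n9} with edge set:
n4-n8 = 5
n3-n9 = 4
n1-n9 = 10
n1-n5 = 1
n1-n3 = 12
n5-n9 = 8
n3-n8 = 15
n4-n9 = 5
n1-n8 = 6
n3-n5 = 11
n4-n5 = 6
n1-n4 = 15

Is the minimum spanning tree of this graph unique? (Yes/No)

Sort edges by weight, then run Kruskal:
n1-n5 (1): add — endpoints in different components.
n3-n9 (4): add — endpoints in different components.
n4-n8 (5): add — endpoints in different components.
n4-n9 (5): add — endpoints in different components.
n1-n8 (6): add — endpoints in different components.
Non-tree edge n4-n5 has weight 6, equal to the heaviest edge on its tree cycle — swapping gives another MST of the same weight. Not unique.

No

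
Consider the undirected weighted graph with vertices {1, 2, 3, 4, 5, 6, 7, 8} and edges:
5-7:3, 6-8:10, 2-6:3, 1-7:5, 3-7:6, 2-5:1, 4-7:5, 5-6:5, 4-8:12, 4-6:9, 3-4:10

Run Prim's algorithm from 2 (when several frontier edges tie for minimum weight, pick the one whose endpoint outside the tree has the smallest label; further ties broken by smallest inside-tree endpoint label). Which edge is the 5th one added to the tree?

4-7

Prim's algorithm from 2:
Step 1: frontier [2-5 1, 2-6 3] → take 2-5 (1); add 5.
Step 2: frontier [2-6 3, 5-7 3, 5-6 5] → take 2-6 (3); add 6.
Step 3: frontier [5-7 3, 4-6 9, 6-8 10] → take 5-7 (3); add 7.
Step 4: frontier [4-6 9, 6-8 10, 1-7 5, 4-7 5, 3-7 6] → take 1-7 (5); add 1.
Step 5: frontier [4-6 9, 6-8 10, 4-7 5, 3-7 6] → take 4-7 (5); add 4.
Step 6: frontier [3-4 10, 4-8 12, 6-8 10, 3-7 6] → take 3-7 (6); add 3.
Step 7: frontier [4-8 12, 6-8 10] → take 6-8 (10); add 8.
The 5th edge added is 4-7.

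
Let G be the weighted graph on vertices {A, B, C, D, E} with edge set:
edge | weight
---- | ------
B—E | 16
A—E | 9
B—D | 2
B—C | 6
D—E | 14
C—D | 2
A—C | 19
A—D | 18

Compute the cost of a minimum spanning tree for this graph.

27

Kruskal's algorithm — process edges by increasing weight (ties by edge label):
B—D (2): add — endpoints in different components.
C—D (2): add — endpoints in different components.
B—C (6): skip — B and C already connected.
A—E (9): add — endpoints in different components.
D—E (14): add — endpoints in different components.
MST edges: B—D, C—D, A—E, D—E; total weight 2+2+9+14 = 27.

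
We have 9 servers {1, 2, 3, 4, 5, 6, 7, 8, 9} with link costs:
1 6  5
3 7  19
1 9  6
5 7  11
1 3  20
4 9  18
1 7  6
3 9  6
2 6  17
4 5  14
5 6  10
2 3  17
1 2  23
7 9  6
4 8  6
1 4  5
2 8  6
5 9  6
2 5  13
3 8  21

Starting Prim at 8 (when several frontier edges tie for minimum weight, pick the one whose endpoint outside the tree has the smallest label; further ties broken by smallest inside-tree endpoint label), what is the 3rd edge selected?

Grow the tree from 8 using Prim:
Step 1: cheapest edge leaving the tree is 2 8 (6); add 2.
Step 2: cheapest edge leaving the tree is 4 8 (6); add 4.
Step 3: cheapest edge leaving the tree is 1 4 (5); add 1.
Step 4: cheapest edge leaving the tree is 1 6 (5); add 6.
Step 5: cheapest edge leaving the tree is 1 7 (6); add 7.
Step 6: cheapest edge leaving the tree is 1 9 (6); add 9.
Step 7: cheapest edge leaving the tree is 3 9 (6); add 3.
Step 8: cheapest edge leaving the tree is 5 9 (6); add 5.
The 3rd edge added is 1 4.

1-4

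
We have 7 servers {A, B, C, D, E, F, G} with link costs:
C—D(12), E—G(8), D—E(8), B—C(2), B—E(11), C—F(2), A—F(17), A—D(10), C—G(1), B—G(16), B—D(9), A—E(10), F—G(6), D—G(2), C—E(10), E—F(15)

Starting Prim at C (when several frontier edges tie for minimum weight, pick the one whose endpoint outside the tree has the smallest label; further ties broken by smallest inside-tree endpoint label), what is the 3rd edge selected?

D-G

Prim's algorithm from C:
Step 1: cheapest edge leaving the tree is C—G (1); add G.
Step 2: cheapest edge leaving the tree is B—C (2); add B.
Step 3: cheapest edge leaving the tree is D—G (2); add D.
Step 4: cheapest edge leaving the tree is C—F (2); add F.
Step 5: cheapest edge leaving the tree is D—E (8); add E.
Step 6: cheapest edge leaving the tree is A—D (10); add A.
The 3rd edge added is D—G.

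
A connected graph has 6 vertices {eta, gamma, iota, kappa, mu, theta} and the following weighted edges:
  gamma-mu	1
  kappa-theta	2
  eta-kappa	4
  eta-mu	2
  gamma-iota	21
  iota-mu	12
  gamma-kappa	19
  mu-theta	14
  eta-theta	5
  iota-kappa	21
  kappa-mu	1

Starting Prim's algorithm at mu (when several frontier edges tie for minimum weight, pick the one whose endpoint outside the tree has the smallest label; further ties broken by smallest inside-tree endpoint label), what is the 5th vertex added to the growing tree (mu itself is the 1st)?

theta

Prim, starting at mu.
Step 1: frontier [gamma-mu 1, kappa-mu 1, eta-mu 2, iota-mu 12, mu-theta 14] → take gamma-mu (1); add gamma.
Step 2: frontier [gamma-kappa 19, gamma-iota 21, kappa-mu 1, eta-mu 2, iota-mu 12, mu-theta 14] → take kappa-mu (1); add kappa.
Step 3: frontier [gamma-iota 21, kappa-theta 2, eta-kappa 4, iota-kappa 21, eta-mu 2, iota-mu 12, mu-theta 14] → take eta-mu (2); add eta.
Step 4: frontier [eta-theta 5, gamma-iota 21, kappa-theta 2, iota-kappa 21, iota-mu 12, mu-theta 14] → take kappa-theta (2); add theta.
Step 5: frontier [gamma-iota 21, iota-kappa 21, iota-mu 12] → take iota-mu (12); add iota.
Vertex order: mu, gamma, kappa, eta, theta, iota. The 5th vertex is theta.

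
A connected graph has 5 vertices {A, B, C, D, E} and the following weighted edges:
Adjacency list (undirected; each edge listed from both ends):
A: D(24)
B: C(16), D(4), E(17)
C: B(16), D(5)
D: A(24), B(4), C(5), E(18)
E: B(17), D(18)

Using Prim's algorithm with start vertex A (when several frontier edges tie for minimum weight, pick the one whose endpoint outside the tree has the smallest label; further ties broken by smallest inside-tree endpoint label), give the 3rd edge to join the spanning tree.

C-D

Prim's algorithm from A:
Step 1: frontier [A D 24] → take A D (24); add D.
Step 2: frontier [B D 4, C D 5, D E 18] → take B D (4); add B.
Step 3: frontier [B C 16, B E 17, C D 5, D E 18] → take C D (5); add C.
Step 4: frontier [B E 17, D E 18] → take B E (17); add E.
The 3rd edge added is C D.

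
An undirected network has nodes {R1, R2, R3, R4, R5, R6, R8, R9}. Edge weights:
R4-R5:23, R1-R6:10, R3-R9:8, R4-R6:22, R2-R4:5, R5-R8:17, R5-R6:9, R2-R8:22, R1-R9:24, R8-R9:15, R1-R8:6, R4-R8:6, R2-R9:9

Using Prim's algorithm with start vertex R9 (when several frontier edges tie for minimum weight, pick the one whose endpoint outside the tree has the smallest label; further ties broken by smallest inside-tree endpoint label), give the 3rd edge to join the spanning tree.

R2-R4

Prim's algorithm from R9:
Step 1: cheapest edge leaving the tree is R3-R9 (8); add R3.
Step 2: cheapest edge leaving the tree is R2-R9 (9); add R2.
Step 3: cheapest edge leaving the tree is R2-R4 (5); add R4.
Step 4: cheapest edge leaving the tree is R4-R8 (6); add R8.
Step 5: cheapest edge leaving the tree is R1-R8 (6); add R1.
Step 6: cheapest edge leaving the tree is R1-R6 (10); add R6.
Step 7: cheapest edge leaving the tree is R5-R6 (9); add R5.
The 3rd edge added is R2-R4.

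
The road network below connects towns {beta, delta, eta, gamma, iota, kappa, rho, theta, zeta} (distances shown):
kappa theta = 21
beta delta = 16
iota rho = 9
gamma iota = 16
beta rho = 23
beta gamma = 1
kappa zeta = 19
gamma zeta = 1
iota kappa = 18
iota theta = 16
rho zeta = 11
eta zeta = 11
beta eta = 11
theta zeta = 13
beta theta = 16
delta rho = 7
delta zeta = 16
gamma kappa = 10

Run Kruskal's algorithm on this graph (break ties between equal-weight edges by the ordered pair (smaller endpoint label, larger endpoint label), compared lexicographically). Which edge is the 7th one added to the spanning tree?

rho-zeta

Sort edges by weight, then run Kruskal:
beta gamma (1): add — endpoints in different components.
gamma zeta (1): add — endpoints in different components.
delta rho (7): add — endpoints in different components.
iota rho (9): add — endpoints in different components.
gamma kappa (10): add — endpoints in different components.
beta eta (11): add — endpoints in different components.
eta zeta (11): skip — eta and zeta already connected.
rho zeta (11): add — endpoints in different components.
theta zeta (13): add — endpoints in different components.
The 7th edge added is rho zeta.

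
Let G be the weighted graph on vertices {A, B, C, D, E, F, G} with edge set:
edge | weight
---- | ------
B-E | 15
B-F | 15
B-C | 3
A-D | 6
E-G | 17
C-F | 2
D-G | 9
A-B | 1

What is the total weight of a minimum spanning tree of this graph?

Grow the tree from D using Prim:
Step 1: frontier [A-D 6, D-G 9] → take A-D (6); add A.
Step 2: frontier [A-B 1, D-G 9] → take A-B (1); add B.
Step 3: frontier [B-C 3, B-E 15, B-F 15, D-G 9] → take B-C (3); add C.
Step 4: frontier [B-E 15, B-F 15, C-F 2, D-G 9] → take C-F (2); add F.
Step 5: frontier [B-E 15, D-G 9] → take D-G (9); add G.
Step 6: frontier [B-E 15, E-G 17] → take B-E (15); add E.
MST edges: A-D, A-B, B-C, C-F, D-G, B-E; total weight 6+1+3+2+9+15 = 36.

36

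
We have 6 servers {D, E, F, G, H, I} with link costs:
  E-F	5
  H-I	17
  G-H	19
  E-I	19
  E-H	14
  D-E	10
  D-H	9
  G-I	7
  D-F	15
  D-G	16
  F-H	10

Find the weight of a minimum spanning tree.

Sort edges by weight, then run Kruskal:
E-F (5): add. Components now {D} {E,F} {G} {H} {I}
G-I (7): add. Components now {D} {E,F} {G,I} {H}
D-H (9): add. Components now {D,H} {E,F} {G,I}
D-E (10): add. Components now {D,E,F,H} {G,I}
F-H (10): skip — F and H already connected.
E-H (14): skip — E and H already connected.
D-F (15): skip — D and F already connected.
D-G (16): add. Components now {D,E,F,G,H,I}
MST edges: E-F, G-I, D-H, D-E, D-G; total weight 5+7+9+10+16 = 47.

47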